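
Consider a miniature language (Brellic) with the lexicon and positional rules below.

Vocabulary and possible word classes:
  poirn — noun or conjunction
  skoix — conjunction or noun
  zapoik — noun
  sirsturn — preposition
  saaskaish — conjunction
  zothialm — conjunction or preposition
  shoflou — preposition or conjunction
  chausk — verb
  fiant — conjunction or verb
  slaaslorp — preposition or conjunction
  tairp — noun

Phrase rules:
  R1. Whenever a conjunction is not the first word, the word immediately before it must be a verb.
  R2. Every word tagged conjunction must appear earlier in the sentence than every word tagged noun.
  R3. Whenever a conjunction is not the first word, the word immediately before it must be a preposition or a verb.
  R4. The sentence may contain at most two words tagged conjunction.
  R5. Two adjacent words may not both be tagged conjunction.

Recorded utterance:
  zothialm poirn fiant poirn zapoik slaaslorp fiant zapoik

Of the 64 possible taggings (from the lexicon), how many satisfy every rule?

2

Candidates per position — 1:zothialm {conjunction,preposition}; 2:poirn {noun,conjunction}; 3:fiant {conjunction,verb}; 4:poirn {noun,conjunction}; 5:zapoik {noun}; 6:slaaslorp {preposition,conjunction}; 7:fiant {conjunction,verb}; 8:zapoik {noun}.
There are 64 candidate sequences in total.
The sequences that satisfy every rule: conjunction noun verb noun noun preposition verb noun; preposition noun verb noun noun preposition verb noun.
Count = 2.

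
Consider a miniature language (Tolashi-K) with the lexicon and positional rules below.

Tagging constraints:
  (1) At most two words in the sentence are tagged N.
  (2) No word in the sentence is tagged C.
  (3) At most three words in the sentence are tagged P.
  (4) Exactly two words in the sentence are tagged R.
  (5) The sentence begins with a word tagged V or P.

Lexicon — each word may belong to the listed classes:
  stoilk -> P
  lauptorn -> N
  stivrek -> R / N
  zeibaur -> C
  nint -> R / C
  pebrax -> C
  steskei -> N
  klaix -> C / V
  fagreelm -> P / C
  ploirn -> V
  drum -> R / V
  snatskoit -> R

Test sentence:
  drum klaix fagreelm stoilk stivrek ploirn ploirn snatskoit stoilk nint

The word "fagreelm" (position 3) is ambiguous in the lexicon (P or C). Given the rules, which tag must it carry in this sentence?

P

Candidates per position — 1:drum {R,V}; 2:klaix {C,V}; 3:fagreelm {P,C}; 4:stoilk {P}; 5:stivrek {R,N}; 6:ploirn {V}; 7:ploirn {V}; 8:snatskoit {R}; 9:stoilk {P}; 10:nint {R,C}.
At position 1, choosing R makes rule 5 impossible to satisfy; hence V.
At position 2, choosing C makes rule 2 impossible to satisfy; hence V.
At position 3, choosing C makes rule 2 impossible to satisfy; hence P.
At position 10, choosing C makes rule 2 impossible to satisfy; hence R.
At position 5, choosing R makes rule 4 impossible to satisfy; hence N.
That leaves exactly one tagging: V V P P N V V R P R.
Checking: rule 1 holds; rule 2 holds; rule 3 holds; rule 4 holds; rule 5 holds.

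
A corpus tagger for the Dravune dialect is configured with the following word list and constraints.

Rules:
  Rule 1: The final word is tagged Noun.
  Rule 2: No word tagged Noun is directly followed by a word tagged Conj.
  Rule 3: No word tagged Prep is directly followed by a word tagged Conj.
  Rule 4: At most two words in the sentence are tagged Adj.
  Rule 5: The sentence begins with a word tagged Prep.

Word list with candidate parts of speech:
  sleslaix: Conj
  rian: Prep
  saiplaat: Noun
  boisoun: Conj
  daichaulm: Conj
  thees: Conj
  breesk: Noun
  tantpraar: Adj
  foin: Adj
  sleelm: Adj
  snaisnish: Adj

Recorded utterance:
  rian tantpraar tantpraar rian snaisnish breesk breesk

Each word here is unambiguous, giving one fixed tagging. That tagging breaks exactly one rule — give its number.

4

Fixed tagging: Prep Adj Adj Prep Adj Noun Noun.
Checking each rule: R1 holds, R2 holds, R3 holds, R4 violated, R5 holds.
Only rule 4 fails.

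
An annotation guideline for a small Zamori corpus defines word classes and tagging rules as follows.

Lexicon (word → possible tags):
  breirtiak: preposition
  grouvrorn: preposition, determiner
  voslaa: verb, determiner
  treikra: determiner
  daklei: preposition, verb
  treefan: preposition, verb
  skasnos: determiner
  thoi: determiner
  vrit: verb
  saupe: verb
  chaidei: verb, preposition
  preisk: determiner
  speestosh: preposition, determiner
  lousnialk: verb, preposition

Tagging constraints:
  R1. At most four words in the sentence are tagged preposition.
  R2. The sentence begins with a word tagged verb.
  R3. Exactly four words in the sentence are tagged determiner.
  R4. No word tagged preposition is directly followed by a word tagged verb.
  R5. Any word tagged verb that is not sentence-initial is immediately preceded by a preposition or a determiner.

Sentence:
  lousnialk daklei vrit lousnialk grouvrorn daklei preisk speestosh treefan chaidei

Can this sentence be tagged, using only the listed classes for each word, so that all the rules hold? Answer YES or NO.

NO

Candidates per position — 1:lousnialk {verb,preposition}; 2:daklei {preposition,verb}; 3:vrit {verb}; 4:lousnialk {verb,preposition}; 5:grouvrorn {preposition,determiner}; 6:daklei {preposition,verb}; 7:preisk {determiner}; 8:speestosh {preposition,determiner}; 9:treefan {preposition,verb}; 10:chaidei {verb,preposition}.
Rule 3 cannot be satisfied by any choice of tags from the lexicon.
So there is no consistent tagging.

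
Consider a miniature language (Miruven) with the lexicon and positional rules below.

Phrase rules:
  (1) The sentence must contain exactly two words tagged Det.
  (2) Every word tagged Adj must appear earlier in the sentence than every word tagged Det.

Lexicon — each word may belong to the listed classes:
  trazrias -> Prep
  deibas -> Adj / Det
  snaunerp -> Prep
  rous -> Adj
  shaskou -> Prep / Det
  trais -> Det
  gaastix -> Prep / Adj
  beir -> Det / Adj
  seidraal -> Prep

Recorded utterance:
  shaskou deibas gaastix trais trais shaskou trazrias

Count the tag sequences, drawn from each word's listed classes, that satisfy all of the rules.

Candidates per position — 1:shaskou {Prep,Det}; 2:deibas {Adj,Det}; 3:gaastix {Prep,Adj}; 4:trais {Det}; 5:trais {Det}; 6:shaskou {Prep,Det}; 7:trazrias {Prep}.
There are 16 candidate sequences in total.
The sequences that satisfy every rule: Prep Adj Prep Det Det Prep Prep; Prep Adj Adj Det Det Prep Prep.
Count = 2.

2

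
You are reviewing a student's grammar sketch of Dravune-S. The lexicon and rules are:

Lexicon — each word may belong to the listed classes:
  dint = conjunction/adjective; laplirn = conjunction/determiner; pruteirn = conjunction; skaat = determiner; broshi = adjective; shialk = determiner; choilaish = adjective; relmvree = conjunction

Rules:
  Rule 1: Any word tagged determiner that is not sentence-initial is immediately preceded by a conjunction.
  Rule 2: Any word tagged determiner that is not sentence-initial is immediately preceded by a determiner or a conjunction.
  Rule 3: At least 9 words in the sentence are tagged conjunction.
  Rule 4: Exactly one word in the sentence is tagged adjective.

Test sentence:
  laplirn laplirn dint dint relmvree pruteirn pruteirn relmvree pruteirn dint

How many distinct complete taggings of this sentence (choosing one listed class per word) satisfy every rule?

3

Candidates per position — 1:laplirn {conjunction,determiner}; 2:laplirn {conjunction,determiner}; 3:dint {conjunction,adjective}; 4:dint {conjunction,adjective}; 5:relmvree {conjunction}; 6:pruteirn {conjunction}; 7:pruteirn {conjunction}; 8:relmvree {conjunction}; 9:pruteirn {conjunction}; 10:dint {conjunction,adjective}.
There are 32 candidate sequences in total.
The sequences that satisfy every rule: conjunction conjunction conjunction conjunction conjunction conjunction conjunction conjunction conjunction adjective; conjunction conjunction conjunction adjective conjunction conjunction conjunction conjunction conjunction conjunction; conjunction conjunction adjective conjunction conjunction conjunction conjunction conjunction conjunction conjunction.
Count = 3.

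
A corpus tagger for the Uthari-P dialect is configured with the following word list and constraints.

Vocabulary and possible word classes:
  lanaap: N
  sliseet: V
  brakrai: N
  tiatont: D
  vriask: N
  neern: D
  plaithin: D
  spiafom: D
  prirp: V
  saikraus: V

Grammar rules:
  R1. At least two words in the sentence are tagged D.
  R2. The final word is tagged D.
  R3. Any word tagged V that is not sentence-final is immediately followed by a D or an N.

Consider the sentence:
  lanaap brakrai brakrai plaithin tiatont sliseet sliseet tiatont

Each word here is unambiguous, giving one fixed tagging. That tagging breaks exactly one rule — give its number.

Fixed tagging: N N N D D V V D.
Applying the rules: R1 ok, R2 ok, R3 fails.
Only rule 3 fails.

3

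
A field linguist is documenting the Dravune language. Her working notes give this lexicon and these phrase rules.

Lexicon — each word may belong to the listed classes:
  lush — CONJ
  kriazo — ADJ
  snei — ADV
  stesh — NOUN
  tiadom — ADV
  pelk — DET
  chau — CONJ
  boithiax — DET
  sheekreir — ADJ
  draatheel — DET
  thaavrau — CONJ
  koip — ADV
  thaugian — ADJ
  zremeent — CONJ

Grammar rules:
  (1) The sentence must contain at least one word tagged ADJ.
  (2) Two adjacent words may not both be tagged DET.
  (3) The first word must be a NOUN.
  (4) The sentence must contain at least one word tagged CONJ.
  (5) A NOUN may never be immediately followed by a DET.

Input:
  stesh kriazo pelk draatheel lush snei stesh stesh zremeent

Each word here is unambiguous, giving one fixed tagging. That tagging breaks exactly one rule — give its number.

2

Fixed tagging: NOUN ADJ DET DET CONJ ADV NOUN NOUN CONJ.
Applying the rules: R1 pass, R2 fail, R3 pass, R4 pass, R5 pass.
Only rule 2 fails.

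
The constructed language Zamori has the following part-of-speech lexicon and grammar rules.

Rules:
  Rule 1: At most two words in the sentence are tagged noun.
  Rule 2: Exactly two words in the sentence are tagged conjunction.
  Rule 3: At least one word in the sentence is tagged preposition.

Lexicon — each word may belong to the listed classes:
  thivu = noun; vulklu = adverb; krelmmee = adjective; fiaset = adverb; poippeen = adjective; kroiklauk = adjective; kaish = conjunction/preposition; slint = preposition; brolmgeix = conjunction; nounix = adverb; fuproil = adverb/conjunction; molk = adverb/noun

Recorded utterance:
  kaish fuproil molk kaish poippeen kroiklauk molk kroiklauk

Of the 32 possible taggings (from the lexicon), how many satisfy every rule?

Candidates per position — 1:kaish {conjunction,preposition}; 2:fuproil {adverb,conjunction}; 3:molk {adverb,noun}; 4:kaish {conjunction,preposition}; 5:poippeen {adjective}; 6:kroiklauk {adjective}; 7:molk {adverb,noun}; 8:kroiklauk {adjective}.
There are 32 candidate sequences in total.
Checking each against the rules leaves 8 sequences.
Count = 8.

8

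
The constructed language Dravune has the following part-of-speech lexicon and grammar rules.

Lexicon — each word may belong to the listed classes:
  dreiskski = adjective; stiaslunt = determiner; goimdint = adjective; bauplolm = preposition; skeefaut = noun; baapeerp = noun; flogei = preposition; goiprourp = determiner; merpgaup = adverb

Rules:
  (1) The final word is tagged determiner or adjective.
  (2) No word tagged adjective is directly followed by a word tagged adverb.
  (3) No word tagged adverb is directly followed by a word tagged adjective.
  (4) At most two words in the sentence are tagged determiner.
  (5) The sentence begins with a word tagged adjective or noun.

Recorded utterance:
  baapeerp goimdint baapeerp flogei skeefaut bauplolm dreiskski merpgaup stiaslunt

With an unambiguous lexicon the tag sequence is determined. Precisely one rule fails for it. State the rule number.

2

Fixed tagging: noun adjective noun preposition noun preposition adjective adverb determiner.
Rule check: R1 pass, R2 fail, R3 pass, R4 pass, R5 pass.
Only rule 2 fails.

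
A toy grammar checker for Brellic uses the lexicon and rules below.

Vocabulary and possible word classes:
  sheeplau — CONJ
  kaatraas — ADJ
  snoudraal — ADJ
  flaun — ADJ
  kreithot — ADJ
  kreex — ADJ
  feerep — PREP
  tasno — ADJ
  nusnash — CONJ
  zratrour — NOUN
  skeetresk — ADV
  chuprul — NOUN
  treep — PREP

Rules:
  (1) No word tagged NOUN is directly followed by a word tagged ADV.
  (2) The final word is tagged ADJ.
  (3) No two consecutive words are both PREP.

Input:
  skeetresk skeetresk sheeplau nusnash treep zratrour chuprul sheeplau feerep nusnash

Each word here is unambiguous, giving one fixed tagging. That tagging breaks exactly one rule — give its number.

2

Fixed tagging: ADV ADV CONJ CONJ PREP NOUN NOUN CONJ PREP CONJ.
Checking each rule: R1 holds, R2 violated, R3 holds.
Only rule 2 fails.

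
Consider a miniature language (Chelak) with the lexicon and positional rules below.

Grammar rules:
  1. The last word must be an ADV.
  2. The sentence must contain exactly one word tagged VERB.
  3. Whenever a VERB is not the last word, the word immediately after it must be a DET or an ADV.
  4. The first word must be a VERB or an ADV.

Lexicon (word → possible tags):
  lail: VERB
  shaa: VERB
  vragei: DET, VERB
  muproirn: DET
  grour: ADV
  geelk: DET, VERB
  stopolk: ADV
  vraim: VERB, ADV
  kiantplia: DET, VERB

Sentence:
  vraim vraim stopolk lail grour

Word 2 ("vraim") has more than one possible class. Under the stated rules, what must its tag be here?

ADV

Candidates per position — 1:vraim {VERB,ADV}; 2:vraim {VERB,ADV}; 3:stopolk {ADV}; 4:lail {VERB}; 5:grour {ADV}.
Position 1: VERB is ruled out by rule 2; that leaves ADV.
Position 2: VERB is ruled out by rule 2; that leaves ADV.
The unique satisfying tagging is: ADV ADV ADV VERB ADV.
Checking: rule 1 ✓; rule 2 ✓; rule 3 ✓; rule 4 ✓.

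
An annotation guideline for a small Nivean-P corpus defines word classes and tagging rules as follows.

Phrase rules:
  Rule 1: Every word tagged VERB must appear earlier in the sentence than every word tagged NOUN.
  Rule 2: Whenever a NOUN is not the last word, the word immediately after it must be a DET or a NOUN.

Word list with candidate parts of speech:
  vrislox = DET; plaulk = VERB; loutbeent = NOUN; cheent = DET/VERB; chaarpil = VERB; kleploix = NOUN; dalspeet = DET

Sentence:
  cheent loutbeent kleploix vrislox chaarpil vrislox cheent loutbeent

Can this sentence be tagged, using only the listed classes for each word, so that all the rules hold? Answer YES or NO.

Candidates per position — 1:cheent {DET,VERB}; 2:loutbeent {NOUN}; 3:kleploix {NOUN}; 4:vrislox {DET}; 5:chaarpil {VERB}; 6:vrislox {DET}; 7:cheent {DET,VERB}; 8:loutbeent {NOUN}.
Rule 1 cannot be satisfied by any choice of tags from the lexicon.
So there is no consistent tagging.

NO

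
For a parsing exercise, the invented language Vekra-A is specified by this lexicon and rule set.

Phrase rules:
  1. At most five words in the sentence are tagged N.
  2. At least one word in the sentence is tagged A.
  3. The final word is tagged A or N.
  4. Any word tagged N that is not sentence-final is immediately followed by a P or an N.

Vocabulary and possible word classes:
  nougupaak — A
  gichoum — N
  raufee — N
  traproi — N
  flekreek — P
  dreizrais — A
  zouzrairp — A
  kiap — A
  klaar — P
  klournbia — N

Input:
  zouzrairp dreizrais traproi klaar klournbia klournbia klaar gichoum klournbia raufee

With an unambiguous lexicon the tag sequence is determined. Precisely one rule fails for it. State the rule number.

1

Fixed tagging: A A N P N N P N N N.
Rule check: R1 violated, R2 holds, R3 holds, R4 holds.
Only rule 1 fails.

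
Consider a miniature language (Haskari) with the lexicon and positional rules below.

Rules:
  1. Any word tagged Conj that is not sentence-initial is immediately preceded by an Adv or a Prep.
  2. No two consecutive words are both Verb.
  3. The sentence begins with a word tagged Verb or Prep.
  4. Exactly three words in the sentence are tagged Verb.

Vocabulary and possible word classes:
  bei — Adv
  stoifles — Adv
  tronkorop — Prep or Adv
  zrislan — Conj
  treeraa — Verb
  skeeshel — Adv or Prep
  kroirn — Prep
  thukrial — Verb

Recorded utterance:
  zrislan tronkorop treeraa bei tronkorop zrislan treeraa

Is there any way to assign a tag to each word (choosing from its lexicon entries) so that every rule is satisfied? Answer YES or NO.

NO

Candidates per position — 1:zrislan {Conj}; 2:tronkorop {Prep,Adv}; 3:treeraa {Verb}; 4:bei {Adv}; 5:tronkorop {Prep,Adv}; 6:zrislan {Conj}; 7:treeraa {Verb}.
Rule 3 cannot be satisfied by any choice of tags from the lexicon.
So there is no consistent tagging.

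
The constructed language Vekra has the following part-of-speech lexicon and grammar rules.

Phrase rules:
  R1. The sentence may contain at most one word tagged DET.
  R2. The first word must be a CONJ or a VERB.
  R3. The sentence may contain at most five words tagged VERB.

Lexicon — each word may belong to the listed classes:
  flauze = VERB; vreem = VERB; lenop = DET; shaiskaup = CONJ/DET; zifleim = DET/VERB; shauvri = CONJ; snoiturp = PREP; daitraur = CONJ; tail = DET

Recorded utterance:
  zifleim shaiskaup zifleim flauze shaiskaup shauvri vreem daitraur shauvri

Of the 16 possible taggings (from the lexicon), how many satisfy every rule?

Candidates per position — 1:zifleim {DET,VERB}; 2:shaiskaup {CONJ,DET}; 3:zifleim {DET,VERB}; 4:flauze {VERB}; 5:shaiskaup {CONJ,DET}; 6:shauvri {CONJ}; 7:vreem {VERB}; 8:daitraur {CONJ}; 9:shauvri {CONJ}.
There are 16 candidate sequences in total.
The sequences that satisfy every rule: VERB CONJ DET VERB CONJ CONJ VERB CONJ CONJ; VERB CONJ VERB VERB CONJ CONJ VERB CONJ CONJ; VERB CONJ VERB VERB DET CONJ VERB CONJ CONJ; VERB DET VERB VERB CONJ CONJ VERB CONJ CONJ.
Count = 4.

4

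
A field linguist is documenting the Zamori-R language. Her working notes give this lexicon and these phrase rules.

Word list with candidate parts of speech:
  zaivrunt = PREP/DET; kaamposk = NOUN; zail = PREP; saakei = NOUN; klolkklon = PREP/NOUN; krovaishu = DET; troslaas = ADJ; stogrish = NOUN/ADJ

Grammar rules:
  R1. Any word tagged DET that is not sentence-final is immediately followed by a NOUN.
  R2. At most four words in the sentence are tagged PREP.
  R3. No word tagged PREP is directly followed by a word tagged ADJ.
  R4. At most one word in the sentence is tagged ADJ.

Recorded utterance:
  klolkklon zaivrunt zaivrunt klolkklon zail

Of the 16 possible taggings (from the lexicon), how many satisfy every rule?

5

Candidates per position — 1:klolkklon {PREP,NOUN}; 2:zaivrunt {PREP,DET}; 3:zaivrunt {PREP,DET}; 4:klolkklon {PREP,NOUN}; 5:zail {PREP}.
There are 16 candidate sequences in total.
The sequences that satisfy every rule: PREP PREP PREP NOUN PREP; PREP PREP DET NOUN PREP; NOUN PREP PREP PREP PREP; NOUN PREP PREP NOUN PREP; NOUN PREP DET NOUN PREP.
Count = 5.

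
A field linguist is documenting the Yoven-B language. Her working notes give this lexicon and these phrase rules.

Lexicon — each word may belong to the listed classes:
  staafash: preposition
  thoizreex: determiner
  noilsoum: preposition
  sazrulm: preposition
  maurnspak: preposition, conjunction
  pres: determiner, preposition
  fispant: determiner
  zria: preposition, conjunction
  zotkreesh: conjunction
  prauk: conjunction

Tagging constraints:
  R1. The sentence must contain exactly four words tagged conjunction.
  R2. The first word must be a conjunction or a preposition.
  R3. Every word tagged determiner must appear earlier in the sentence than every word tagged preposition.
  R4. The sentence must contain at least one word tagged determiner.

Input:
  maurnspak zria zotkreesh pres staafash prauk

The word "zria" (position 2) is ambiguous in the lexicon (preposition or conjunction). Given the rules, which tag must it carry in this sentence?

conjunction

Candidates per position — 1:maurnspak {preposition,conjunction}; 2:zria {preposition,conjunction}; 3:zotkreesh {conjunction}; 4:pres {determiner,preposition}; 5:staafash {preposition}; 6:prauk {conjunction}.
At position 1, choosing preposition makes rule 1 impossible to satisfy; hence conjunction.
At position 2, choosing preposition makes rule 1 impossible to satisfy; hence conjunction.
At position 4, choosing preposition makes rule 4 impossible to satisfy; hence determiner.
The only consistent sequence is: conjunction conjunction conjunction determiner preposition conjunction.
Check: rule 1 ✓; rule 2 ✓; rule 3 ✓; rule 4 ✓.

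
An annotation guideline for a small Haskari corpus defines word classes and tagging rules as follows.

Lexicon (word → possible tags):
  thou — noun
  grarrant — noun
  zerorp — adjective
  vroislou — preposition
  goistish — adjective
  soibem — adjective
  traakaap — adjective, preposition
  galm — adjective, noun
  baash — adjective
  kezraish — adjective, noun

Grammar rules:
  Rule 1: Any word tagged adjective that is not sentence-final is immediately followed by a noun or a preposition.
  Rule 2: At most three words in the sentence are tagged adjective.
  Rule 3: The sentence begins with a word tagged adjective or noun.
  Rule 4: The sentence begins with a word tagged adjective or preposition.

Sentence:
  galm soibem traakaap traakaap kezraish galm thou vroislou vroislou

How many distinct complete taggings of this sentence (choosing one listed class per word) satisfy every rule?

Candidates per position — 1:galm {adjective,noun}; 2:soibem {adjective}; 3:traakaap {adjective,preposition}; 4:traakaap {adjective,preposition}; 5:kezraish {adjective,noun}; 6:galm {adjective,noun}; 7:thou {noun}; 8:vroislou {preposition}; 9:vroislou {preposition}.
There are 32 candidate sequences in total.
Every candidate sequence violates at least one rule; no consistent tagging exists.
Count = 0.

0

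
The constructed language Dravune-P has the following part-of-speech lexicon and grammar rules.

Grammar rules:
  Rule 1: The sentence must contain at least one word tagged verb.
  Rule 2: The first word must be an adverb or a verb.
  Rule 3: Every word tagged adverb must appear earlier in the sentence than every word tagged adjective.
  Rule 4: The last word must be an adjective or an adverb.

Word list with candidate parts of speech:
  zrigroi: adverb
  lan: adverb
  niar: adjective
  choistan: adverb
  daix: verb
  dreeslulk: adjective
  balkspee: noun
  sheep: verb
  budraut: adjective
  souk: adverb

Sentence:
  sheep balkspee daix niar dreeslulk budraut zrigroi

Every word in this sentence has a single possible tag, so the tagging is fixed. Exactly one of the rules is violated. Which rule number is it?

3

Fixed tagging: verb noun verb adjective adjective adjective adverb.
Rule check: R1 ok, R2 ok, R3 fails, R4 ok.
Only rule 3 fails.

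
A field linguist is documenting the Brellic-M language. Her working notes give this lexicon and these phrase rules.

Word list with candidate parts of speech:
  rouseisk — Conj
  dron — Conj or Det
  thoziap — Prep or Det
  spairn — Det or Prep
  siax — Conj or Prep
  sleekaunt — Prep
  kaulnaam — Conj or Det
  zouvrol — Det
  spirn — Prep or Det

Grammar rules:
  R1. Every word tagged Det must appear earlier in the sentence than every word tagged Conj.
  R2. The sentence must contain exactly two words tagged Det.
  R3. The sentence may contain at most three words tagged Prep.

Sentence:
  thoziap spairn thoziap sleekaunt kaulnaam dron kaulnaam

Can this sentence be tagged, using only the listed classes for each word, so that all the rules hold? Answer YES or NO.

YES

Candidates per position — 1:thoziap {Prep,Det}; 2:spairn {Det,Prep}; 3:thoziap {Prep,Det}; 4:sleekaunt {Prep}; 5:kaulnaam {Conj,Det}; 6:dron {Conj,Det}; 7:kaulnaam {Conj,Det}.
One satisfying assignment: Det Det Prep Prep Conj Conj Conj.
Rule-by-rule: rule 1 ✓; rule 2 ✓; rule 3 ✓.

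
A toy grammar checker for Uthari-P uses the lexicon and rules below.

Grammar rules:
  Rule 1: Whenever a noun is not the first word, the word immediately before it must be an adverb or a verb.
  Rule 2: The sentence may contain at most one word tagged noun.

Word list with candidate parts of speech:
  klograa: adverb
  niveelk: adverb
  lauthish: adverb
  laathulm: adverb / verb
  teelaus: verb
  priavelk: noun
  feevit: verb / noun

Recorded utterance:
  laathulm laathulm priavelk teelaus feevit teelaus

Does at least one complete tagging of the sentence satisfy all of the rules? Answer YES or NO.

YES

Candidates per position — 1:laathulm {adverb,verb}; 2:laathulm {adverb,verb}; 3:priavelk {noun}; 4:teelaus {verb}; 5:feevit {verb,noun}; 6:teelaus {verb}.
One satisfying assignment: verb verb noun verb verb verb.
Rule-by-rule: rule 1 satisfied; rule 2 satisfied.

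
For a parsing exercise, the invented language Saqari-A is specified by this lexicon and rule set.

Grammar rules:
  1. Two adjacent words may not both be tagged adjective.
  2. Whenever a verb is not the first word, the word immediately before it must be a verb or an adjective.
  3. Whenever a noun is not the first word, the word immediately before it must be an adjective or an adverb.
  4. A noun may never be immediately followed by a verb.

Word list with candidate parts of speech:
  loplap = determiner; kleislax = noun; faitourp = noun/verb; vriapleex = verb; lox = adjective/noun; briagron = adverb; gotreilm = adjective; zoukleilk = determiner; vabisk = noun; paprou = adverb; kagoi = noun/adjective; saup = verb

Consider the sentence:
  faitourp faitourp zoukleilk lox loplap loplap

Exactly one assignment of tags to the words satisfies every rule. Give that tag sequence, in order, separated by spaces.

Candidates per position — 1:faitourp {noun,verb}; 2:faitourp {noun,verb}; 3:zoukleilk {determiner}; 4:lox {adjective,noun}; 5:loplap {determiner}; 6:loplap {determiner}.
Position 2: noun is ruled out by rule 3; that leaves verb.
Position 4: noun is ruled out by rule 3; that leaves adjective.
Position 1: noun is ruled out by rule 2; that leaves verb.
The unique satisfying tagging is: verb verb determiner adjective determiner determiner.
Verifying each rule — rule 1 ok; rule 2 ok; rule 3 ok; rule 4 ok.

verb verb determiner adjective determiner determiner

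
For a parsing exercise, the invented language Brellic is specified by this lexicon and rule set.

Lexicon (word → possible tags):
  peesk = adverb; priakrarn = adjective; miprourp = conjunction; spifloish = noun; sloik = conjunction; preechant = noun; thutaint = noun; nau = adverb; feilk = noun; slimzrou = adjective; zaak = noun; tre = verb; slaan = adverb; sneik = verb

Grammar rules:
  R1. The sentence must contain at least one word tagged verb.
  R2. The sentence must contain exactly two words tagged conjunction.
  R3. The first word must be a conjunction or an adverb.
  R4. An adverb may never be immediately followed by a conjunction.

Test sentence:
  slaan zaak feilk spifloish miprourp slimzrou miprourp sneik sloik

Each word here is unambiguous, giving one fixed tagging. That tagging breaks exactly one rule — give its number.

Fixed tagging: adverb noun noun noun conjunction adjective conjunction verb conjunction.
Rule check: R1 ✓, R2 ✗, R3 ✓, R4 ✓.
Only rule 2 fails.

2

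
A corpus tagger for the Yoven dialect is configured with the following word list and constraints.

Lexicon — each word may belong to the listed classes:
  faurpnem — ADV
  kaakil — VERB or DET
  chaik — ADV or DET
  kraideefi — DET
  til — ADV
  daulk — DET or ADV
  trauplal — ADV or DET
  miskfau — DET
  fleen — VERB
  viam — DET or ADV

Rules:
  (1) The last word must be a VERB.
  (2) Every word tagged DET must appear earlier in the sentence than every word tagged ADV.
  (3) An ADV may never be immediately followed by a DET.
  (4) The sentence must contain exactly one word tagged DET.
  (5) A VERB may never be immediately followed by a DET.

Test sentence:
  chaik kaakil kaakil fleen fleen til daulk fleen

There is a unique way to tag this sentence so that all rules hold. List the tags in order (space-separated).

Candidates per position — 1:chaik {ADV,DET}; 2:kaakil {VERB,DET}; 3:kaakil {VERB,DET}; 4:fleen {VERB}; 5:fleen {VERB}; 6:til {ADV}; 7:daulk {DET,ADV}; 8:fleen {VERB}.
Word 7 cannot be DET — rule 2 would then fail for every completion. It is ADV.
The remaining ambiguous positions (1, 2, 3) are resolved jointly — only one combination satisfies every rule.
The unique satisfying tagging is: DET VERB VERB VERB VERB ADV ADV VERB.
Rule-by-rule: rule 1 ok; rule 2 ok; rule 3 ok; rule 4 ok; rule 5 ok.

DET VERB VERB VERB VERB ADV ADV VERB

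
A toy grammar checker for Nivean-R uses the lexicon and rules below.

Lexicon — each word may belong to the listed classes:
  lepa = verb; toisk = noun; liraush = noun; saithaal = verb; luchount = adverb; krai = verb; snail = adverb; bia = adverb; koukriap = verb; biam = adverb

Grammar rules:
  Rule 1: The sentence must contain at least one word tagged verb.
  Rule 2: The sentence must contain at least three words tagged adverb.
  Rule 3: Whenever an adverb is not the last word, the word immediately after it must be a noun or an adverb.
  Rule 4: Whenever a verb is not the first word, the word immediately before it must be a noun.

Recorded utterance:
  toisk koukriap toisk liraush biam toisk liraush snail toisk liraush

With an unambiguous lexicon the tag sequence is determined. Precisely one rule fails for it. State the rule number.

Fixed tagging: noun verb noun noun adverb noun noun adverb noun noun.
Rule check: R1 ok, R2 fails, R3 ok, R4 ok.
Only rule 2 fails.

2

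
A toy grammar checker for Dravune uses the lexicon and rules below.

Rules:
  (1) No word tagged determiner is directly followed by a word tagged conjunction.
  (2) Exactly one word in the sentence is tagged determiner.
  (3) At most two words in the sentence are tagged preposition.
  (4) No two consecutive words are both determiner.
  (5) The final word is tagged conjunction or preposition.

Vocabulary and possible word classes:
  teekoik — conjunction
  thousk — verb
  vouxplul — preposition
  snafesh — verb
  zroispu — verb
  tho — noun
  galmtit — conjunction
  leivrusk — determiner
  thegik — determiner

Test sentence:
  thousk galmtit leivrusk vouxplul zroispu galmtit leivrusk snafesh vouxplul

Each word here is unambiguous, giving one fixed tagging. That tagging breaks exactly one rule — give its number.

2

Fixed tagging: verb conjunction determiner preposition verb conjunction determiner verb preposition.
Applying the rules: R1 pass, R2 fail, R3 pass, R4 pass, R5 pass.
Only rule 2 fails.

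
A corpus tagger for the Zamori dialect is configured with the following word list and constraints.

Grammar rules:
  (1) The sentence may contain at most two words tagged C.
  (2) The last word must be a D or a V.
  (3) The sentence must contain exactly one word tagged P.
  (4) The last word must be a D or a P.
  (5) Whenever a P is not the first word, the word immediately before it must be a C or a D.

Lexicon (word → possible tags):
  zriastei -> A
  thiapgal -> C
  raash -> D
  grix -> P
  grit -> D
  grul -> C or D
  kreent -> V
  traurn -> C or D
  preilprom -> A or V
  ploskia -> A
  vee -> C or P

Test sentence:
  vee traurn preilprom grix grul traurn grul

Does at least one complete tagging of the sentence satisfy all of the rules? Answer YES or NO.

Candidates per position — 1:vee {C,P}; 2:traurn {C,D}; 3:preilprom {A,V}; 4:grix {P}; 5:grul {C,D}; 6:traurn {C,D}; 7:grul {C,D}.
Rule 5 cannot be satisfied by any choice of tags from the lexicon.
So there is no consistent tagging.

NO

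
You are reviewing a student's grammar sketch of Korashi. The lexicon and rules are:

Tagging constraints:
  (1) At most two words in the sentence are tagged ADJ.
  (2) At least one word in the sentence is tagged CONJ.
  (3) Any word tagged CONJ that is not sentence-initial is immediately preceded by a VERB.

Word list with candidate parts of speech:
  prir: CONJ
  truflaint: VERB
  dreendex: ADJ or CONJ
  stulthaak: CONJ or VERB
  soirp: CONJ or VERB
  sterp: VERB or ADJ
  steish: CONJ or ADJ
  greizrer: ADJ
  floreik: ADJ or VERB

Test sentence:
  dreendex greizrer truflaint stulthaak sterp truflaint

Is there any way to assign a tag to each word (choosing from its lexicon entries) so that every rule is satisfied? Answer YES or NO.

Candidates per position — 1:dreendex {ADJ,CONJ}; 2:greizrer {ADJ}; 3:truflaint {VERB}; 4:stulthaak {CONJ,VERB}; 5:sterp {VERB,ADJ}; 6:truflaint {VERB}.
One satisfying assignment: CONJ ADJ VERB VERB VERB VERB.
Verifying each rule — rule 1 satisfied; rule 2 satisfied; rule 3 satisfied.

YES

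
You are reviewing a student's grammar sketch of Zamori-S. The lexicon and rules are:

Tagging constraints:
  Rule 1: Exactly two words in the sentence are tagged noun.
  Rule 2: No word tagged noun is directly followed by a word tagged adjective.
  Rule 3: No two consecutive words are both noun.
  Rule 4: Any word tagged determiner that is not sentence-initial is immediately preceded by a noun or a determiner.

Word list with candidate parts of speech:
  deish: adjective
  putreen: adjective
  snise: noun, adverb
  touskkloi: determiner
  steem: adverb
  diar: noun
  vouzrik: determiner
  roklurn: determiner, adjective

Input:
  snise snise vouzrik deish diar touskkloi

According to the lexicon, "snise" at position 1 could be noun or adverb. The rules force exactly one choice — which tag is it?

adverb

Candidates per position — 1:snise {noun,adverb}; 2:snise {noun,adverb}; 3:vouzrik {determiner}; 4:deish {adjective}; 5:diar {noun}; 6:touskkloi {determiner}.
Word 2 cannot be adverb — rule 4 would then fail for every completion. It is noun.
Word 1 cannot be noun — rule 1 would then fail for every completion. It is adverb.
So the tagging must be: adverb noun determiner adjective noun determiner.
Rule-by-rule: rule 1 ok; rule 2 ok; rule 3 ok; rule 4 ok.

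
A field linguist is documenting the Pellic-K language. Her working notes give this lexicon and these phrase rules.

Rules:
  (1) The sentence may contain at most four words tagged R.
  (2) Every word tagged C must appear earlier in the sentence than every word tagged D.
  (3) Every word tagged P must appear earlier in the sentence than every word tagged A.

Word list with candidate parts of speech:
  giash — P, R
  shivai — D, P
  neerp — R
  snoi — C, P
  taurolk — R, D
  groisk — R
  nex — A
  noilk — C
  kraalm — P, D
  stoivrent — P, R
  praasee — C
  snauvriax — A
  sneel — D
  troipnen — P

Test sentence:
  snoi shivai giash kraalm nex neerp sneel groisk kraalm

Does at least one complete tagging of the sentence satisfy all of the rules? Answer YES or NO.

YES

Candidates per position — 1:snoi {C,P}; 2:shivai {D,P}; 3:giash {P,R}; 4:kraalm {P,D}; 5:nex {A}; 6:neerp {R}; 7:sneel {D}; 8:groisk {R}; 9:kraalm {P,D}.
One satisfying assignment: C P P D A R D R D.
Checking: rule 1 ok; rule 2 ok; rule 3 ok.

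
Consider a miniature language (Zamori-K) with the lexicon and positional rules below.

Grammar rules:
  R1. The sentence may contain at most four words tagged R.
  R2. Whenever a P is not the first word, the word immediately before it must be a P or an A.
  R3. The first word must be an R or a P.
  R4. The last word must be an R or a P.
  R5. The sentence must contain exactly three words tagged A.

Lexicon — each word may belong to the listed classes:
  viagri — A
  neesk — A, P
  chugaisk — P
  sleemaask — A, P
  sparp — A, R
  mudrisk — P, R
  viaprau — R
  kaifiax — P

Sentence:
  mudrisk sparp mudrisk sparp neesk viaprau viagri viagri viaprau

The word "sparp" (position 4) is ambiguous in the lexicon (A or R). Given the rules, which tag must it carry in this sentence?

Candidates per position — 1:mudrisk {P,R}; 2:sparp {A,R}; 3:mudrisk {P,R}; 4:sparp {A,R}; 5:neesk {A,P}; 6:viaprau {R}; 7:viagri {A}; 8:viagri {A}; 9:viaprau {R}.
Position 4: the remaining choice is settled jointly with positions 1, 2, 3, 5 — only A at position 4 is part of a tagging that satisfies every rule.
So the tagging must be: P R R A P R A A R.
Rule-by-rule: rule 1 ok; rule 2 ok; rule 3 ok; rule 4 ok; rule 5 ok.

A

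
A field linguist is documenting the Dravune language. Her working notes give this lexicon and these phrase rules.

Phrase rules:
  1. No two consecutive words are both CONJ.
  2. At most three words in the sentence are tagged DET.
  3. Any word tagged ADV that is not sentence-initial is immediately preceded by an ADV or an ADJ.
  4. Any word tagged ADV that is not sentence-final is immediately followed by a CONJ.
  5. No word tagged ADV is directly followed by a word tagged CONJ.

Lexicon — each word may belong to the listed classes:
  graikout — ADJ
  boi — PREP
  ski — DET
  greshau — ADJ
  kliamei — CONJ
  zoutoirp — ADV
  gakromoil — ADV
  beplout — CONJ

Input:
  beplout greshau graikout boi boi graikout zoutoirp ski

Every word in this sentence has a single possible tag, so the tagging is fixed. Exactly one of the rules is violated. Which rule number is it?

Fixed tagging: CONJ ADJ ADJ PREP PREP ADJ ADV DET.
Rule check: R1 pass, R2 pass, R3 pass, R4 fail, R5 pass.
Only rule 4 fails.

4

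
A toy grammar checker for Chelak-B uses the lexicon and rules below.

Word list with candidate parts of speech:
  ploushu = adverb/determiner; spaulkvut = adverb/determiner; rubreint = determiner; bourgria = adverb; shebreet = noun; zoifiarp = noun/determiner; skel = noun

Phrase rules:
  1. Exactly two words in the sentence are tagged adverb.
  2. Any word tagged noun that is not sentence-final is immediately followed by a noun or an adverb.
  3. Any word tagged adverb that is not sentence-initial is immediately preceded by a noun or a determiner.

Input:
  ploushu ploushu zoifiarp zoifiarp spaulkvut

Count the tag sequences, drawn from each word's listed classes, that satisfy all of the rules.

6

Candidates per position — 1:ploushu {adverb,determiner}; 2:ploushu {adverb,determiner}; 3:zoifiarp {noun,determiner}; 4:zoifiarp {noun,determiner}; 5:spaulkvut {adverb,determiner}.
There are 32 candidate sequences in total.
Checking each against the rules leaves 6 sequences.
Count = 6.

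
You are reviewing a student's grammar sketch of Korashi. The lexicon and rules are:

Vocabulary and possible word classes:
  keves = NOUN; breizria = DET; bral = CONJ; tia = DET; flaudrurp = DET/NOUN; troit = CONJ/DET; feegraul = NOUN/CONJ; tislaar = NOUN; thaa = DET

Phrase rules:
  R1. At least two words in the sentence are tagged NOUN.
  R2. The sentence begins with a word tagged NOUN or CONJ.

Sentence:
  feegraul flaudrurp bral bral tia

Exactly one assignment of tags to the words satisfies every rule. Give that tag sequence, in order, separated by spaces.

Candidates per position — 1:feegraul {NOUN,CONJ}; 2:flaudrurp {DET,NOUN}; 3:bral {CONJ}; 4:bral {CONJ}; 5:tia {DET}.
Word 1 cannot be CONJ — rule 1 would then fail for every completion. It is NOUN.
Word 2 cannot be DET — rule 1 would then fail for every completion. It is NOUN.
The only consistent sequence is: NOUN NOUN CONJ CONJ DET.
Rule-by-rule: rule 1 ✓; rule 2 ✓.

NOUN NOUN CONJ CONJ DET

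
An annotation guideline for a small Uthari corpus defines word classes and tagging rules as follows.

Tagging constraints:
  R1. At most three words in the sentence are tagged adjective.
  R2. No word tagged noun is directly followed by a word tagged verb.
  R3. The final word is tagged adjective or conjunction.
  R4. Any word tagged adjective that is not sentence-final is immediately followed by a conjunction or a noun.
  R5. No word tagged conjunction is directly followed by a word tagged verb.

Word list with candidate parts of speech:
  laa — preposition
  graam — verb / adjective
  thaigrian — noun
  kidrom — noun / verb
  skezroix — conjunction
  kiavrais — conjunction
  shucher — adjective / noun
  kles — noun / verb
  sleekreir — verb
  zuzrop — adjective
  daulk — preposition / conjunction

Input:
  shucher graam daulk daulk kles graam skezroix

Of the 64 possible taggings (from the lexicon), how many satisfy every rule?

4

Candidates per position — 1:shucher {adjective,noun}; 2:graam {verb,adjective}; 3:daulk {preposition,conjunction}; 4:daulk {preposition,conjunction}; 5:kles {noun,verb}; 6:graam {verb,adjective}; 7:skezroix {conjunction}.
There are 64 candidate sequences in total.
The sequences that satisfy every rule: noun adjective conjunction preposition noun adjective conjunction; noun adjective conjunction preposition verb verb conjunction; noun adjective conjunction preposition verb adjective conjunction; noun adjective conjunction conjunction noun adjective conjunction.
Count = 4.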